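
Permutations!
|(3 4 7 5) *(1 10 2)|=12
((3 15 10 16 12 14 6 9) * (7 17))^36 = (17)(3 12)(6 10)(9 16)(14 15)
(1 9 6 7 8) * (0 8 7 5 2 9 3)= (0 8 1 3)(2 9 6 5)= [8, 3, 9, 0, 4, 2, 5, 7, 1, 6]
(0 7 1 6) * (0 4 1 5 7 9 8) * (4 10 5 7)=[9, 6, 2, 3, 1, 4, 10, 7, 0, 8, 5]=(0 9 8)(1 6 10 5 4)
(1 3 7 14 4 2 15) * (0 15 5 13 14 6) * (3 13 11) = (0 15 1 13 14 4 2 5 11 3 7 6) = [15, 13, 5, 7, 2, 11, 0, 6, 8, 9, 10, 3, 12, 14, 4, 1]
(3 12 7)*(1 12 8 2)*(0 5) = [5, 12, 1, 8, 4, 0, 6, 3, 2, 9, 10, 11, 7] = (0 5)(1 12 7 3 8 2)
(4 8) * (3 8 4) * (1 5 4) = (1 5 4)(3 8) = [0, 5, 2, 8, 1, 4, 6, 7, 3]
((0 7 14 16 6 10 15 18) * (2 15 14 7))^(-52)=((0 2 15 18)(6 10 14 16))^(-52)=(18)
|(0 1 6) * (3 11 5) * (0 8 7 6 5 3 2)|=|(0 1 5 2)(3 11)(6 8 7)|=12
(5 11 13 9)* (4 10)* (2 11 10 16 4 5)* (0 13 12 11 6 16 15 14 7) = (0 13 9 2 6 16 4 15 14 7)(5 10)(11 12) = [13, 1, 6, 3, 15, 10, 16, 0, 8, 2, 5, 12, 11, 9, 7, 14, 4]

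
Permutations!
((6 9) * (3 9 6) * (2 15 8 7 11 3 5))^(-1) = (2 5 9 3 11 7 8 15)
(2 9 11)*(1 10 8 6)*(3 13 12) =[0, 10, 9, 13, 4, 5, 1, 7, 6, 11, 8, 2, 3, 12] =(1 10 8 6)(2 9 11)(3 13 12)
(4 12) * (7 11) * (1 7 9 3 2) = (1 7 11 9 3 2)(4 12) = [0, 7, 1, 2, 12, 5, 6, 11, 8, 3, 10, 9, 4]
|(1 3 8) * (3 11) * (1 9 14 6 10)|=|(1 11 3 8 9 14 6 10)|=8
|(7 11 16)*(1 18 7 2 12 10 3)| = 9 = |(1 18 7 11 16 2 12 10 3)|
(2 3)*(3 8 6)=[0, 1, 8, 2, 4, 5, 3, 7, 6]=(2 8 6 3)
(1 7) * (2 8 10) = (1 7)(2 8 10) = [0, 7, 8, 3, 4, 5, 6, 1, 10, 9, 2]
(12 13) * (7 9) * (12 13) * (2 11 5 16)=(2 11 5 16)(7 9)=[0, 1, 11, 3, 4, 16, 6, 9, 8, 7, 10, 5, 12, 13, 14, 15, 2]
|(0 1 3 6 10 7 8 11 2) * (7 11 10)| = 9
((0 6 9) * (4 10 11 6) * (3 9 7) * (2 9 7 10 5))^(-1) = (0 9 2 5 4)(3 7)(6 11 10)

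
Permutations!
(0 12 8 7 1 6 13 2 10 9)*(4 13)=(0 12 8 7 1 6 4 13 2 10 9)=[12, 6, 10, 3, 13, 5, 4, 1, 7, 0, 9, 11, 8, 2]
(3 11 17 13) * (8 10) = (3 11 17 13)(8 10) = [0, 1, 2, 11, 4, 5, 6, 7, 10, 9, 8, 17, 12, 3, 14, 15, 16, 13]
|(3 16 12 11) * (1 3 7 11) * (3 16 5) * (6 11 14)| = |(1 16 12)(3 5)(6 11 7 14)| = 12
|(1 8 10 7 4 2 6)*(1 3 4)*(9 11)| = |(1 8 10 7)(2 6 3 4)(9 11)| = 4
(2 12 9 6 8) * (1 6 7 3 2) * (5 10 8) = (1 6 5 10 8)(2 12 9 7 3) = [0, 6, 12, 2, 4, 10, 5, 3, 1, 7, 8, 11, 9]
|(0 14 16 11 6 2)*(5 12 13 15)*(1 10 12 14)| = |(0 1 10 12 13 15 5 14 16 11 6 2)| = 12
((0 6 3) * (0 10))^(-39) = ((0 6 3 10))^(-39) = (0 6 3 10)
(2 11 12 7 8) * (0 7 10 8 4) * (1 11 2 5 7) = [1, 11, 2, 3, 0, 7, 6, 4, 5, 9, 8, 12, 10] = (0 1 11 12 10 8 5 7 4)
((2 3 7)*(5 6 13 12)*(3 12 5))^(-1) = ((2 12 3 7)(5 6 13))^(-1) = (2 7 3 12)(5 13 6)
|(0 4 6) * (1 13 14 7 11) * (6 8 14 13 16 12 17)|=|(0 4 8 14 7 11 1 16 12 17 6)|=11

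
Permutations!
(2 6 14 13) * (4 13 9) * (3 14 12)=(2 6 12 3 14 9 4 13)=[0, 1, 6, 14, 13, 5, 12, 7, 8, 4, 10, 11, 3, 2, 9]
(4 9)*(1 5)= (1 5)(4 9)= [0, 5, 2, 3, 9, 1, 6, 7, 8, 4]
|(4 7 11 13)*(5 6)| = |(4 7 11 13)(5 6)| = 4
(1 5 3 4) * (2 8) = [0, 5, 8, 4, 1, 3, 6, 7, 2] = (1 5 3 4)(2 8)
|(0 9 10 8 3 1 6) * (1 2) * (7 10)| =9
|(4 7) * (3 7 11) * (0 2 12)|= |(0 2 12)(3 7 4 11)|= 12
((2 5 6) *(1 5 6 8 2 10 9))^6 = (1 9 10 6 2 8 5) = ((1 5 8 2 6 10 9))^6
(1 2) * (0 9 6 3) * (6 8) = (0 9 8 6 3)(1 2) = [9, 2, 1, 0, 4, 5, 3, 7, 6, 8]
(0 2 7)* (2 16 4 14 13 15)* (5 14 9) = [16, 1, 7, 3, 9, 14, 6, 0, 8, 5, 10, 11, 12, 15, 13, 2, 4] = (0 16 4 9 5 14 13 15 2 7)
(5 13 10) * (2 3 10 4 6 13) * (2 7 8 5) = (2 3 10)(4 6 13)(5 7 8) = [0, 1, 3, 10, 6, 7, 13, 8, 5, 9, 2, 11, 12, 4]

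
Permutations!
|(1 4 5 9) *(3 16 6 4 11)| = 8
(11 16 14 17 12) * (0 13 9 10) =(0 13 9 10)(11 16 14 17 12) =[13, 1, 2, 3, 4, 5, 6, 7, 8, 10, 0, 16, 11, 9, 17, 15, 14, 12]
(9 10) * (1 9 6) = (1 9 10 6) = [0, 9, 2, 3, 4, 5, 1, 7, 8, 10, 6]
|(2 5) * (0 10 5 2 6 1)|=5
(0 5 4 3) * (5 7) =(0 7 5 4 3) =[7, 1, 2, 0, 3, 4, 6, 5]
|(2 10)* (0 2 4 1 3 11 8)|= 8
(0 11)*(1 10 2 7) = (0 11)(1 10 2 7) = [11, 10, 7, 3, 4, 5, 6, 1, 8, 9, 2, 0]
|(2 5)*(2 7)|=|(2 5 7)|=3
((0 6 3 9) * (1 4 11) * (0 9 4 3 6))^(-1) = (1 11 4 3)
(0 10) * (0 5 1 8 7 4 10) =[0, 8, 2, 3, 10, 1, 6, 4, 7, 9, 5] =(1 8 7 4 10 5)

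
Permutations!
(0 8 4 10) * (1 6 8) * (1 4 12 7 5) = (0 4 10)(1 6 8 12 7 5) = [4, 6, 2, 3, 10, 1, 8, 5, 12, 9, 0, 11, 7]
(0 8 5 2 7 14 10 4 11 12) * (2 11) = (0 8 5 11 12)(2 7 14 10 4) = [8, 1, 7, 3, 2, 11, 6, 14, 5, 9, 4, 12, 0, 13, 10]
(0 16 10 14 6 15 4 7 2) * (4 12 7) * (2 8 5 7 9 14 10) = (0 16 2)(5 7 8)(6 15 12 9 14) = [16, 1, 0, 3, 4, 7, 15, 8, 5, 14, 10, 11, 9, 13, 6, 12, 2]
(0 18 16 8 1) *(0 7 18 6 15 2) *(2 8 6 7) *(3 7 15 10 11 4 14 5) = (0 15 8 1 2)(3 7 18 16 6 10 11 4 14 5) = [15, 2, 0, 7, 14, 3, 10, 18, 1, 9, 11, 4, 12, 13, 5, 8, 6, 17, 16]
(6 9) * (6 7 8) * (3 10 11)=(3 10 11)(6 9 7 8)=[0, 1, 2, 10, 4, 5, 9, 8, 6, 7, 11, 3]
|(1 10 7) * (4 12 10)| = 5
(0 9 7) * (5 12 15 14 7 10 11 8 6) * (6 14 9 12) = (0 12 15 9 10 11 8 14 7)(5 6) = [12, 1, 2, 3, 4, 6, 5, 0, 14, 10, 11, 8, 15, 13, 7, 9]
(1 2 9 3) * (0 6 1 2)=[6, 0, 9, 2, 4, 5, 1, 7, 8, 3]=(0 6 1)(2 9 3)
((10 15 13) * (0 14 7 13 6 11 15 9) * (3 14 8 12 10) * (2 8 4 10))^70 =((0 4 10 9)(2 8 12)(3 14 7 13)(6 11 15))^70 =(0 10)(2 8 12)(3 7)(4 9)(6 11 15)(13 14)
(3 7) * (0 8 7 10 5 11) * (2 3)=(0 8 7 2 3 10 5 11)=[8, 1, 3, 10, 4, 11, 6, 2, 7, 9, 5, 0]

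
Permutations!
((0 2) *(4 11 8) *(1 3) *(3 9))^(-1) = (0 2)(1 3 9)(4 8 11)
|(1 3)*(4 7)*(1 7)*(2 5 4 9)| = 7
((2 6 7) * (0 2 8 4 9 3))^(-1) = (0 3 9 4 8 7 6 2)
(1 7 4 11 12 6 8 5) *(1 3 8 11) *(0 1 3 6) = (0 1 7 4 3 8 5 6 11 12) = [1, 7, 2, 8, 3, 6, 11, 4, 5, 9, 10, 12, 0]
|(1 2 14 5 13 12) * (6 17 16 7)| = 12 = |(1 2 14 5 13 12)(6 17 16 7)|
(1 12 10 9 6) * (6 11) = (1 12 10 9 11 6) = [0, 12, 2, 3, 4, 5, 1, 7, 8, 11, 9, 6, 10]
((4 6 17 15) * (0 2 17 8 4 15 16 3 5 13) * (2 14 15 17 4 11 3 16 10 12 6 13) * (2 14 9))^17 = ((0 9 2 4 13)(3 5 14 15 17 10 12 6 8 11))^17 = (0 2 13 9 4)(3 6 17 5 8 10 14 11 12 15)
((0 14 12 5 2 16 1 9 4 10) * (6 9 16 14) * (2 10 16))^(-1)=((0 6 9 4 16 1 2 14 12 5 10))^(-1)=(0 10 5 12 14 2 1 16 4 9 6)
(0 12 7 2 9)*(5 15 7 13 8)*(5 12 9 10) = (0 9)(2 10 5 15 7)(8 12 13) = [9, 1, 10, 3, 4, 15, 6, 2, 12, 0, 5, 11, 13, 8, 14, 7]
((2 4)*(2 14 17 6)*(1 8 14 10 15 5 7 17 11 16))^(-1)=(1 16 11 14 8)(2 6 17 7 5 15 10 4)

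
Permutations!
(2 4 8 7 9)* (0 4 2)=(0 4 8 7 9)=[4, 1, 2, 3, 8, 5, 6, 9, 7, 0]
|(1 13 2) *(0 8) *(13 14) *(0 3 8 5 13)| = 6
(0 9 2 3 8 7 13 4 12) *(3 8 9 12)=(0 12)(2 8 7 13 4 3 9)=[12, 1, 8, 9, 3, 5, 6, 13, 7, 2, 10, 11, 0, 4]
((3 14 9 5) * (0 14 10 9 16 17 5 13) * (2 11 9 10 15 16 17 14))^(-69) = ((0 2 11 9 13)(3 15 16 14 17 5))^(-69) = (0 2 11 9 13)(3 14)(5 16)(15 17)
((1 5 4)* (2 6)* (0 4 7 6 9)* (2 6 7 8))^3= (0 5 9 1 2 4 8)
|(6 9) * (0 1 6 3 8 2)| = 7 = |(0 1 6 9 3 8 2)|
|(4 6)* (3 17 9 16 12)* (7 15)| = |(3 17 9 16 12)(4 6)(7 15)| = 10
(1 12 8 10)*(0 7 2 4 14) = (0 7 2 4 14)(1 12 8 10) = [7, 12, 4, 3, 14, 5, 6, 2, 10, 9, 1, 11, 8, 13, 0]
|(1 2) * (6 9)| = 2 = |(1 2)(6 9)|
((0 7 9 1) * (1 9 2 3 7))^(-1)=((9)(0 1)(2 3 7))^(-1)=(9)(0 1)(2 7 3)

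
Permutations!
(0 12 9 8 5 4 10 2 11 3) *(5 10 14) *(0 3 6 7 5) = (0 12 9 8 10 2 11 6 7 5 4 14) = [12, 1, 11, 3, 14, 4, 7, 5, 10, 8, 2, 6, 9, 13, 0]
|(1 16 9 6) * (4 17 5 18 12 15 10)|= 28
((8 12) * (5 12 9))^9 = (5 12 8 9)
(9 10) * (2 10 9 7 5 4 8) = (2 10 7 5 4 8) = [0, 1, 10, 3, 8, 4, 6, 5, 2, 9, 7]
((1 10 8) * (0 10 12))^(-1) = (0 12 1 8 10)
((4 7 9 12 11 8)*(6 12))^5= ((4 7 9 6 12 11 8))^5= (4 11 6 7 8 12 9)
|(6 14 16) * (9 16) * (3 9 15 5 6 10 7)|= 20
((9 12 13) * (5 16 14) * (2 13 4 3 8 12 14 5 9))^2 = ((2 13)(3 8 12 4)(5 16)(9 14))^2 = (16)(3 12)(4 8)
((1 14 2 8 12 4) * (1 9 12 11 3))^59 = ((1 14 2 8 11 3)(4 9 12))^59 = (1 3 11 8 2 14)(4 12 9)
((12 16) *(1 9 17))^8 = ((1 9 17)(12 16))^8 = (1 17 9)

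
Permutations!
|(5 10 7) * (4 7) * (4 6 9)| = |(4 7 5 10 6 9)| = 6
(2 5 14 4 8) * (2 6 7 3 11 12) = [0, 1, 5, 11, 8, 14, 7, 3, 6, 9, 10, 12, 2, 13, 4] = (2 5 14 4 8 6 7 3 11 12)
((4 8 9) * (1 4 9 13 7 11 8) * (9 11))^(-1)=(1 4)(7 13 8 11 9)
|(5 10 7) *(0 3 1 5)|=|(0 3 1 5 10 7)|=6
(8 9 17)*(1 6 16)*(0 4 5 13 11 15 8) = (0 4 5 13 11 15 8 9 17)(1 6 16) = [4, 6, 2, 3, 5, 13, 16, 7, 9, 17, 10, 15, 12, 11, 14, 8, 1, 0]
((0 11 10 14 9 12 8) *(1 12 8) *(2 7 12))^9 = (0 14)(1 2 7 12)(8 10)(9 11)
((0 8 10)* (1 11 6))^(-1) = ((0 8 10)(1 11 6))^(-1) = (0 10 8)(1 6 11)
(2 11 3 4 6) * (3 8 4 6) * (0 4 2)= (0 4 3 6)(2 11 8)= [4, 1, 11, 6, 3, 5, 0, 7, 2, 9, 10, 8]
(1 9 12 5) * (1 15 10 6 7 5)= (1 9 12)(5 15 10 6 7)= [0, 9, 2, 3, 4, 15, 7, 5, 8, 12, 6, 11, 1, 13, 14, 10]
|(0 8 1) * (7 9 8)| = 5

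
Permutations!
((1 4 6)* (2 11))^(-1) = (1 6 4)(2 11)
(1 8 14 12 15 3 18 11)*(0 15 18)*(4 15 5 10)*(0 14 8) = (0 5 10 4 15 3 14 12 18 11 1) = [5, 0, 2, 14, 15, 10, 6, 7, 8, 9, 4, 1, 18, 13, 12, 3, 16, 17, 11]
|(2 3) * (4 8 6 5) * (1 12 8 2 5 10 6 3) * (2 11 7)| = |(1 12 8 3 5 4 11 7 2)(6 10)| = 18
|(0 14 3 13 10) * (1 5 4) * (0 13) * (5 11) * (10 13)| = 12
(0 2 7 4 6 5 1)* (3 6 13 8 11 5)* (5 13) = (0 2 7 4 5 1)(3 6)(8 11 13) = [2, 0, 7, 6, 5, 1, 3, 4, 11, 9, 10, 13, 12, 8]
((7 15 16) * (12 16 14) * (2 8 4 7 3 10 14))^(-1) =((2 8 4 7 15)(3 10 14 12 16))^(-1) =(2 15 7 4 8)(3 16 12 14 10)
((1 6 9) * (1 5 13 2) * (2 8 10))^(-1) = (1 2 10 8 13 5 9 6)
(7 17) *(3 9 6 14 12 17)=(3 9 6 14 12 17 7)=[0, 1, 2, 9, 4, 5, 14, 3, 8, 6, 10, 11, 17, 13, 12, 15, 16, 7]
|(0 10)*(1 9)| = |(0 10)(1 9)| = 2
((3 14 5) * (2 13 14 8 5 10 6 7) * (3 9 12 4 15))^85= ((2 13 14 10 6 7)(3 8 5 9 12 4 15))^85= (2 13 14 10 6 7)(3 8 5 9 12 4 15)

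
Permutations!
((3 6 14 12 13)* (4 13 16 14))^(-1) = (3 13 4 6)(12 14 16)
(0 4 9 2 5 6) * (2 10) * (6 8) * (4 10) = [10, 1, 5, 3, 9, 8, 0, 7, 6, 4, 2] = (0 10 2 5 8 6)(4 9)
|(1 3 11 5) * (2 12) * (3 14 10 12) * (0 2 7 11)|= 21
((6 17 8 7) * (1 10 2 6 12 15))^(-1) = ((1 10 2 6 17 8 7 12 15))^(-1) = (1 15 12 7 8 17 6 2 10)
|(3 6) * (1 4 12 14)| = |(1 4 12 14)(3 6)| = 4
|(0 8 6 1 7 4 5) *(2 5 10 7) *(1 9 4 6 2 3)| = 20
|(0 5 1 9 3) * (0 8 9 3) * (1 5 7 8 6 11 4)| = 20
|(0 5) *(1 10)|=|(0 5)(1 10)|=2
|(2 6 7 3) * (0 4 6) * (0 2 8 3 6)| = |(0 4)(3 8)(6 7)| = 2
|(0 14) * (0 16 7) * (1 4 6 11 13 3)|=12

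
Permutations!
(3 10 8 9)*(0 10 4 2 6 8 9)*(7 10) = (0 7 10 9 3 4 2 6 8) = [7, 1, 6, 4, 2, 5, 8, 10, 0, 3, 9]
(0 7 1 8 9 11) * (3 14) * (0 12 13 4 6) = (0 7 1 8 9 11 12 13 4 6)(3 14) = [7, 8, 2, 14, 6, 5, 0, 1, 9, 11, 10, 12, 13, 4, 3]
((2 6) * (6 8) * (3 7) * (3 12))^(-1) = (2 6 8)(3 12 7)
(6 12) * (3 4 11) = [0, 1, 2, 4, 11, 5, 12, 7, 8, 9, 10, 3, 6] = (3 4 11)(6 12)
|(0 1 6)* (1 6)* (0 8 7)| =4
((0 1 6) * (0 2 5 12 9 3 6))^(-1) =((0 1)(2 5 12 9 3 6))^(-1) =(0 1)(2 6 3 9 12 5)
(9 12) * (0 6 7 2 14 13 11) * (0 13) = (0 6 7 2 14)(9 12)(11 13) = [6, 1, 14, 3, 4, 5, 7, 2, 8, 12, 10, 13, 9, 11, 0]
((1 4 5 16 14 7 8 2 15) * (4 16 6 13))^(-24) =(1 8 16 2 14 15 7)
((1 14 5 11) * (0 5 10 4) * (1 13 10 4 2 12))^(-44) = (0 12 11 14 10)(1 13 4 2 5)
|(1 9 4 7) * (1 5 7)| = |(1 9 4)(5 7)| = 6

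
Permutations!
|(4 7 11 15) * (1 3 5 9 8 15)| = 9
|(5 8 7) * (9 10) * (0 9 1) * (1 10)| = 3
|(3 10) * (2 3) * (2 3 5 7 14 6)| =|(2 5 7 14 6)(3 10)| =10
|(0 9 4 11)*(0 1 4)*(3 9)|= 3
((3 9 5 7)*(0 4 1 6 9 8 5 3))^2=(0 1 9 8 7 4 6 3 5)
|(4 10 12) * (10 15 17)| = 5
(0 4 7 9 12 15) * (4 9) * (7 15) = (0 9 12 7 4 15) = [9, 1, 2, 3, 15, 5, 6, 4, 8, 12, 10, 11, 7, 13, 14, 0]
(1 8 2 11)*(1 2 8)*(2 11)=(11)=[0, 1, 2, 3, 4, 5, 6, 7, 8, 9, 10, 11]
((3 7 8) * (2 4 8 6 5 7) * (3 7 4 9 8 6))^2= ((2 9 8 7 3)(4 6 5))^2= (2 8 3 9 7)(4 5 6)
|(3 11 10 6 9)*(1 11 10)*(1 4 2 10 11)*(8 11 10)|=|(2 8 11 4)(3 10 6 9)|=4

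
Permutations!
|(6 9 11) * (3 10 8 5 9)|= |(3 10 8 5 9 11 6)|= 7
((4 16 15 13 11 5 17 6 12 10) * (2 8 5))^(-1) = (2 11 13 15 16 4 10 12 6 17 5 8) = ((2 8 5 17 6 12 10 4 16 15 13 11))^(-1)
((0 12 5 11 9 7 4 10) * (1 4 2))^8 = ((0 12 5 11 9 7 2 1 4 10))^8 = (0 4 2 9 5)(1 7 11 12 10)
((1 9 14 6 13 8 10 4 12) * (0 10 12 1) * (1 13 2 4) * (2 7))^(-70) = ((0 10 1 9 14 6 7 2 4 13 8 12))^(-70) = (0 1 14 7 4 8)(2 13 12 10 9 6)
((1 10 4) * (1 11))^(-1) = (1 11 4 10)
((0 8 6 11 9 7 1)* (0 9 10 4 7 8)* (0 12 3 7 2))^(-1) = ((0 12 3 7 1 9 8 6 11 10 4 2))^(-1) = (0 2 4 10 11 6 8 9 1 7 3 12)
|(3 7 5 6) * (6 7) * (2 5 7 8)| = |(2 5 8)(3 6)| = 6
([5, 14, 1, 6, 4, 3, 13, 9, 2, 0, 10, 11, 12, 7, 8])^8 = [5, 1, 2, 6, 4, 3, 13, 9, 8, 0, 10, 11, 12, 7, 14]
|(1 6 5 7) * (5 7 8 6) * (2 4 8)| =7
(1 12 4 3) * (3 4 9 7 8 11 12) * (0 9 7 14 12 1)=[9, 3, 2, 0, 4, 5, 6, 8, 11, 14, 10, 1, 7, 13, 12]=(0 9 14 12 7 8 11 1 3)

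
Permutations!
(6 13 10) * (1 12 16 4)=(1 12 16 4)(6 13 10)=[0, 12, 2, 3, 1, 5, 13, 7, 8, 9, 6, 11, 16, 10, 14, 15, 4]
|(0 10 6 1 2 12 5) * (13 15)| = 14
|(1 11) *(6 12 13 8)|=|(1 11)(6 12 13 8)|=4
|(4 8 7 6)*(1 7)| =5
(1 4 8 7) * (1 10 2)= (1 4 8 7 10 2)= [0, 4, 1, 3, 8, 5, 6, 10, 7, 9, 2]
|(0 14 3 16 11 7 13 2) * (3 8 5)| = 10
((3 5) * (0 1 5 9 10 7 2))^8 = ((0 1 5 3 9 10 7 2))^8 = (10)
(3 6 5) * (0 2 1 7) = [2, 7, 1, 6, 4, 3, 5, 0] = (0 2 1 7)(3 6 5)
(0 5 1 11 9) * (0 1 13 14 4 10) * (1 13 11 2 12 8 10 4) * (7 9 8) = (0 5 11 8 10)(1 2 12 7 9 13 14) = [5, 2, 12, 3, 4, 11, 6, 9, 10, 13, 0, 8, 7, 14, 1]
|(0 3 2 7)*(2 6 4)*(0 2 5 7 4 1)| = 4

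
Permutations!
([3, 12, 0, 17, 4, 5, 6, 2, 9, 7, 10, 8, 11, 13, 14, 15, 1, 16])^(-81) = [8, 0, 11, 9, 4, 5, 6, 12, 16, 1, 10, 17, 3, 13, 14, 15, 2, 7]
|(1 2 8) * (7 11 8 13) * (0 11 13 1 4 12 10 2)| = 8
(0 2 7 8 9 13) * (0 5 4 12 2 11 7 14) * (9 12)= (0 11 7 8 12 2 14)(4 9 13 5)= [11, 1, 14, 3, 9, 4, 6, 8, 12, 13, 10, 7, 2, 5, 0]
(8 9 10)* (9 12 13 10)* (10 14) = (8 12 13 14 10) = [0, 1, 2, 3, 4, 5, 6, 7, 12, 9, 8, 11, 13, 14, 10]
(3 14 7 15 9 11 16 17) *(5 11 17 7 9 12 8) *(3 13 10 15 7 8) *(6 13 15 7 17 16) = (3 14 9 16 8 5 11 6 13 10 7 17 15 12) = [0, 1, 2, 14, 4, 11, 13, 17, 5, 16, 7, 6, 3, 10, 9, 12, 8, 15]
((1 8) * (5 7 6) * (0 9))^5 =((0 9)(1 8)(5 7 6))^5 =(0 9)(1 8)(5 6 7)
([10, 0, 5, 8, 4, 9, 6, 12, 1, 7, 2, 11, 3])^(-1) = (0 1 8 3 12 7 9 5 2 10)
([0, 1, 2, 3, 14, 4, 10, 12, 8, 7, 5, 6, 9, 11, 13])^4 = [0, 1, 2, 3, 6, 11, 14, 12, 8, 7, 13, 4, 9, 5, 10]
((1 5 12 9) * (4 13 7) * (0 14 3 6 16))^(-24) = ((0 14 3 6 16)(1 5 12 9)(4 13 7))^(-24) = (0 14 3 6 16)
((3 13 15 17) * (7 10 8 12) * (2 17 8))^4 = ((2 17 3 13 15 8 12 7 10))^4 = (2 15 10 13 7 3 12 17 8)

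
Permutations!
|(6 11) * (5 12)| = 2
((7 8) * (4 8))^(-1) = (4 7 8)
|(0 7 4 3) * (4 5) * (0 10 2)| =|(0 7 5 4 3 10 2)| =7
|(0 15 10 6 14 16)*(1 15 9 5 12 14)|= 12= |(0 9 5 12 14 16)(1 15 10 6)|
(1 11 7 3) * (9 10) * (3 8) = [0, 11, 2, 1, 4, 5, 6, 8, 3, 10, 9, 7] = (1 11 7 8 3)(9 10)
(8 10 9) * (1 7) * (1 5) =(1 7 5)(8 10 9) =[0, 7, 2, 3, 4, 1, 6, 5, 10, 8, 9]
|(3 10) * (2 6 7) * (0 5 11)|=|(0 5 11)(2 6 7)(3 10)|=6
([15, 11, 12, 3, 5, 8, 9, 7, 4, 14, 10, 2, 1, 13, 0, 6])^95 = [0, 12, 11, 3, 8, 4, 6, 7, 5, 9, 10, 1, 2, 13, 14, 15]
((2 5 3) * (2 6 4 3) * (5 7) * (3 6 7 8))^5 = (8)(4 6) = ((2 8 3 7 5)(4 6))^5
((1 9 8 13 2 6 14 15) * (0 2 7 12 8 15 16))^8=(0 14 2 16 6)(1 15 9)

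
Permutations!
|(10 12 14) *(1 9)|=6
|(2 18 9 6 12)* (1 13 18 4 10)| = |(1 13 18 9 6 12 2 4 10)| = 9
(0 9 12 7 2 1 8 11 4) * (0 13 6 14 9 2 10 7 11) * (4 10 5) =[2, 8, 1, 3, 13, 4, 14, 5, 0, 12, 7, 10, 11, 6, 9] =(0 2 1 8)(4 13 6 14 9 12 11 10 7 5)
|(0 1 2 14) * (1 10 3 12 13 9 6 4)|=|(0 10 3 12 13 9 6 4 1 2 14)|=11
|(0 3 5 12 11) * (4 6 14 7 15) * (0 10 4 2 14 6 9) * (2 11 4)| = 6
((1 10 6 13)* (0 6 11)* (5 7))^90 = ((0 6 13 1 10 11)(5 7))^90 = (13)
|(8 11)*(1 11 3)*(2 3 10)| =|(1 11 8 10 2 3)| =6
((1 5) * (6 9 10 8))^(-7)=(1 5)(6 9 10 8)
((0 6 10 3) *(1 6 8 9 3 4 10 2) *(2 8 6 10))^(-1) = (0 3 9 8 6)(1 2 4 10)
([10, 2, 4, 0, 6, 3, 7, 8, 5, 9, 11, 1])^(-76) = [10, 2, 4, 0, 6, 3, 7, 8, 5, 9, 11, 1]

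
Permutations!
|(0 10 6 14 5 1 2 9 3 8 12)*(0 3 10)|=|(1 2 9 10 6 14 5)(3 8 12)|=21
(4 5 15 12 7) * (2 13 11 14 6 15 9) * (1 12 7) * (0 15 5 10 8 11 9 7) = (0 15)(1 12)(2 13 9)(4 10 8 11 14 6 5 7) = [15, 12, 13, 3, 10, 7, 5, 4, 11, 2, 8, 14, 1, 9, 6, 0]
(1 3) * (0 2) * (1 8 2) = (0 1 3 8 2) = [1, 3, 0, 8, 4, 5, 6, 7, 2]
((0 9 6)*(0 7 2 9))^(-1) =((2 9 6 7))^(-1) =(2 7 6 9)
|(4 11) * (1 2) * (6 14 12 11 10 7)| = |(1 2)(4 10 7 6 14 12 11)| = 14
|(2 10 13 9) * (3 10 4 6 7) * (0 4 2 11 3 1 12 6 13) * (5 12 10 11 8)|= 22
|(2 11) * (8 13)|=2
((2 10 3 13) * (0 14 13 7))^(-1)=((0 14 13 2 10 3 7))^(-1)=(0 7 3 10 2 13 14)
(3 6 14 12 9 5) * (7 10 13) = [0, 1, 2, 6, 4, 3, 14, 10, 8, 5, 13, 11, 9, 7, 12] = (3 6 14 12 9 5)(7 10 13)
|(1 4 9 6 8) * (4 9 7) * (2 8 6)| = |(1 9 2 8)(4 7)| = 4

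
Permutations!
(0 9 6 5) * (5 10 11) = (0 9 6 10 11 5) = [9, 1, 2, 3, 4, 0, 10, 7, 8, 6, 11, 5]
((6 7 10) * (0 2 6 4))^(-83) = (0 2 6 7 10 4)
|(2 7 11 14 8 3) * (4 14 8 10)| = |(2 7 11 8 3)(4 14 10)| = 15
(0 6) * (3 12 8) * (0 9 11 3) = [6, 1, 2, 12, 4, 5, 9, 7, 0, 11, 10, 3, 8] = (0 6 9 11 3 12 8)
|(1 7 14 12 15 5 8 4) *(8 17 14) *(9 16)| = 20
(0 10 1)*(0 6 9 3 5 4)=(0 10 1 6 9 3 5 4)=[10, 6, 2, 5, 0, 4, 9, 7, 8, 3, 1]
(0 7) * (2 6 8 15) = (0 7)(2 6 8 15) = [7, 1, 6, 3, 4, 5, 8, 0, 15, 9, 10, 11, 12, 13, 14, 2]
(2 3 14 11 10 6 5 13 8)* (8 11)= (2 3 14 8)(5 13 11 10 6)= [0, 1, 3, 14, 4, 13, 5, 7, 2, 9, 6, 10, 12, 11, 8]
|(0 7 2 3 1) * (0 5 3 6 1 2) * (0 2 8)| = |(0 7 2 6 1 5 3 8)| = 8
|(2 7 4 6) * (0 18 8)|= 12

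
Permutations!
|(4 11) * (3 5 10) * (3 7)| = 4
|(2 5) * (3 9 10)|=6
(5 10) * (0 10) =[10, 1, 2, 3, 4, 0, 6, 7, 8, 9, 5] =(0 10 5)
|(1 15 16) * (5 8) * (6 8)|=3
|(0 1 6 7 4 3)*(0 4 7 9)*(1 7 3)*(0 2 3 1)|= |(0 7 1 6 9 2 3 4)|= 8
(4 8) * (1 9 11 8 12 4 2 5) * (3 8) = (1 9 11 3 8 2 5)(4 12) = [0, 9, 5, 8, 12, 1, 6, 7, 2, 11, 10, 3, 4]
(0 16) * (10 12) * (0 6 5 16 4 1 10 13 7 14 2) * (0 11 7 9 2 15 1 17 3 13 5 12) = [4, 10, 11, 13, 17, 16, 12, 14, 8, 2, 0, 7, 5, 9, 15, 1, 6, 3] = (0 4 17 3 13 9 2 11 7 14 15 1 10)(5 16 6 12)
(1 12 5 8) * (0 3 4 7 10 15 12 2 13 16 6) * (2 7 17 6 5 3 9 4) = [9, 7, 13, 2, 17, 8, 0, 10, 1, 4, 15, 11, 3, 16, 14, 12, 5, 6] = (0 9 4 17 6)(1 7 10 15 12 3 2 13 16 5 8)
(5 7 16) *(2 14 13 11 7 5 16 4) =(16)(2 14 13 11 7 4) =[0, 1, 14, 3, 2, 5, 6, 4, 8, 9, 10, 7, 12, 11, 13, 15, 16]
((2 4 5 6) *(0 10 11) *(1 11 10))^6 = (11)(2 5)(4 6)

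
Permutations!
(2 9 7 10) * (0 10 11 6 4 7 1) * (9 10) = (0 9 1)(2 10)(4 7 11 6) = [9, 0, 10, 3, 7, 5, 4, 11, 8, 1, 2, 6]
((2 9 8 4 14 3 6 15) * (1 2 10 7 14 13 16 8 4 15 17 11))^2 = (1 9 13 8 10 14 6 11 2 4 16 15 7 3 17)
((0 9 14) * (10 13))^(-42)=(14)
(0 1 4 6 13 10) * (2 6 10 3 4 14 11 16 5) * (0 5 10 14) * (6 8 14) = (0 1)(2 8 14 11 16 10 5)(3 4 6 13) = [1, 0, 8, 4, 6, 2, 13, 7, 14, 9, 5, 16, 12, 3, 11, 15, 10]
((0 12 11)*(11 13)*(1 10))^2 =((0 12 13 11)(1 10))^2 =(0 13)(11 12)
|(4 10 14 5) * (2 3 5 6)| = 7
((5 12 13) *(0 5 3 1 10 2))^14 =((0 5 12 13 3 1 10 2))^14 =(0 10 3 12)(1 13 5 2)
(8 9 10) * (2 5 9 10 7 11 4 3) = (2 5 9 7 11 4 3)(8 10) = [0, 1, 5, 2, 3, 9, 6, 11, 10, 7, 8, 4]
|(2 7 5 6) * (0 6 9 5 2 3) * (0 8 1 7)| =|(0 6 3 8 1 7 2)(5 9)| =14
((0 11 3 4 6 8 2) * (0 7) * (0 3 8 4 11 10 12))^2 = ((0 10 12)(2 7 3 11 8)(4 6))^2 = (0 12 10)(2 3 8 7 11)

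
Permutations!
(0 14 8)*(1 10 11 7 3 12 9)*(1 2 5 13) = (0 14 8)(1 10 11 7 3 12 9 2 5 13) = [14, 10, 5, 12, 4, 13, 6, 3, 0, 2, 11, 7, 9, 1, 8]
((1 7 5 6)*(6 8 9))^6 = ((1 7 5 8 9 6))^6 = (9)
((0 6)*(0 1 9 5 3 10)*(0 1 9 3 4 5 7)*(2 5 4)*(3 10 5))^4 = (10)(2 3 5) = ((0 6 9 7)(1 10)(2 3 5))^4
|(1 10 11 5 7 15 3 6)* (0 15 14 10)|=5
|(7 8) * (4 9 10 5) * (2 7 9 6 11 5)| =20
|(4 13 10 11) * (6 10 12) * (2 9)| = 6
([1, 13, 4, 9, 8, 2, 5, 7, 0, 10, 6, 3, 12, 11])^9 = (0 2 10 11)(1 4 6 3)(5 9 13 8)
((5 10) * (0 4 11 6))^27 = ((0 4 11 6)(5 10))^27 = (0 6 11 4)(5 10)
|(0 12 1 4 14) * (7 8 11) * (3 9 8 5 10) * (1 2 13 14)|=|(0 12 2 13 14)(1 4)(3 9 8 11 7 5 10)|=70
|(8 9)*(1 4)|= 2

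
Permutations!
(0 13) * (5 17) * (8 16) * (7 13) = (0 7 13)(5 17)(8 16) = [7, 1, 2, 3, 4, 17, 6, 13, 16, 9, 10, 11, 12, 0, 14, 15, 8, 5]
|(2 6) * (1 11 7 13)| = 4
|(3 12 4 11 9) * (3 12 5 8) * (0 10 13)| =12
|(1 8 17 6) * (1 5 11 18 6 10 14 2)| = |(1 8 17 10 14 2)(5 11 18 6)| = 12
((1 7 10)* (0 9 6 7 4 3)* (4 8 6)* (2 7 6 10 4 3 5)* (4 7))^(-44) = (0 9 3)(1 8 10)(2 4 5)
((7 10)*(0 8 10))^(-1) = (0 7 10 8)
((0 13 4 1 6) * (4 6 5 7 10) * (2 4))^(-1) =((0 13 6)(1 5 7 10 2 4))^(-1) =(0 6 13)(1 4 2 10 7 5)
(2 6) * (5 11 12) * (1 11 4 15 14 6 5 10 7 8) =[0, 11, 5, 3, 15, 4, 2, 8, 1, 9, 7, 12, 10, 13, 6, 14] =(1 11 12 10 7 8)(2 5 4 15 14 6)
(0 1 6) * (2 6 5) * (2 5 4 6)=(0 1 4 6)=[1, 4, 2, 3, 6, 5, 0]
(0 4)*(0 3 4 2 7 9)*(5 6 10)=(0 2 7 9)(3 4)(5 6 10)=[2, 1, 7, 4, 3, 6, 10, 9, 8, 0, 5]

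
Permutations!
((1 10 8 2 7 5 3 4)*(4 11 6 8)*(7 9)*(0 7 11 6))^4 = (0 6 11 3 9 5 2 7 8)(1 10 4)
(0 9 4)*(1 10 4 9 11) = [11, 10, 2, 3, 0, 5, 6, 7, 8, 9, 4, 1] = (0 11 1 10 4)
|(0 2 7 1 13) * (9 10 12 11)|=|(0 2 7 1 13)(9 10 12 11)|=20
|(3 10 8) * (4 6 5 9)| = 12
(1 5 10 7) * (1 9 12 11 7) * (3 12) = (1 5 10)(3 12 11 7 9) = [0, 5, 2, 12, 4, 10, 6, 9, 8, 3, 1, 7, 11]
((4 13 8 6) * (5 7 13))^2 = (4 7 8)(5 13 6)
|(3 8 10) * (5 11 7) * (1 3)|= 12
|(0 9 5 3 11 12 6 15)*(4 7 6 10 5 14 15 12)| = |(0 9 14 15)(3 11 4 7 6 12 10 5)| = 8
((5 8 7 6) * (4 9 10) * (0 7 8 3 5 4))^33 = (0 4)(3 5)(6 10)(7 9)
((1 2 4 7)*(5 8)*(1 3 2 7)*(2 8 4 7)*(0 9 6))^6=((0 9 6)(1 2 7 3 8 5 4))^6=(9)(1 4 5 8 3 7 2)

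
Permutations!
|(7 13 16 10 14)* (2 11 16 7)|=10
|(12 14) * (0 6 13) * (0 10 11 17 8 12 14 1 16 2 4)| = |(0 6 13 10 11 17 8 12 1 16 2 4)| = 12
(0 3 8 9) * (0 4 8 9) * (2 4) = (0 3 9 2 4 8) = [3, 1, 4, 9, 8, 5, 6, 7, 0, 2]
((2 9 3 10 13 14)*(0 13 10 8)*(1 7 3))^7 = (0 3 1 2 13 8 7 9 14) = ((0 13 14 2 9 1 7 3 8))^7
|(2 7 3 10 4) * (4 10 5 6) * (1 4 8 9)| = |(10)(1 4 2 7 3 5 6 8 9)| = 9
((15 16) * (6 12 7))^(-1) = ((6 12 7)(15 16))^(-1) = (6 7 12)(15 16)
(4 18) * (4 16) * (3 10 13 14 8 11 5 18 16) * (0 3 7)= [3, 1, 2, 10, 16, 18, 6, 0, 11, 9, 13, 5, 12, 14, 8, 15, 4, 17, 7]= (0 3 10 13 14 8 11 5 18 7)(4 16)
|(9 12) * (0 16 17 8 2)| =10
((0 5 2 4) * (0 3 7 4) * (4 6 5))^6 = (0 2 5 6 7 3 4)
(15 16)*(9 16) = (9 16 15) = [0, 1, 2, 3, 4, 5, 6, 7, 8, 16, 10, 11, 12, 13, 14, 9, 15]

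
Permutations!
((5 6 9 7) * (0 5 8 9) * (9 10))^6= (7 10)(8 9)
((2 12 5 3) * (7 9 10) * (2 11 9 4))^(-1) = ((2 12 5 3 11 9 10 7 4))^(-1) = (2 4 7 10 9 11 3 5 12)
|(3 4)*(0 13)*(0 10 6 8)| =|(0 13 10 6 8)(3 4)| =10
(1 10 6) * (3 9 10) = (1 3 9 10 6) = [0, 3, 2, 9, 4, 5, 1, 7, 8, 10, 6]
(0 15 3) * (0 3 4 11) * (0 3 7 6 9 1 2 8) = (0 15 4 11 3 7 6 9 1 2 8) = [15, 2, 8, 7, 11, 5, 9, 6, 0, 1, 10, 3, 12, 13, 14, 4]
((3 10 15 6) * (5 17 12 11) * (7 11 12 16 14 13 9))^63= (3 6 15 10)(5 11 7 9 13 14 16 17)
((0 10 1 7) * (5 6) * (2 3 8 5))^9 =(0 10 1 7)(2 6 5 8 3) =((0 10 1 7)(2 3 8 5 6))^9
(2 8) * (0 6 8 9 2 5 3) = [6, 1, 9, 0, 4, 3, 8, 7, 5, 2] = (0 6 8 5 3)(2 9)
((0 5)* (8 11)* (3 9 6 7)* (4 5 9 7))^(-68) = ((0 9 6 4 5)(3 7)(8 11))^(-68) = (11)(0 6 5 9 4)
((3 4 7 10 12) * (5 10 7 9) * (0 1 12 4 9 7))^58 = (0 9 7 3 4 12 10 1 5)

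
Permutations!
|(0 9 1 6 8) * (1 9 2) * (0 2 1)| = |(9)(0 1 6 8 2)| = 5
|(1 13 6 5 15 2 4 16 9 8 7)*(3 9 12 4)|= 30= |(1 13 6 5 15 2 3 9 8 7)(4 16 12)|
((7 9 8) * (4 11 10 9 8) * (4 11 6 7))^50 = (4 7)(6 8)(9 10 11)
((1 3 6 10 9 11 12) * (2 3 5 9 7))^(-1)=((1 5 9 11 12)(2 3 6 10 7))^(-1)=(1 12 11 9 5)(2 7 10 6 3)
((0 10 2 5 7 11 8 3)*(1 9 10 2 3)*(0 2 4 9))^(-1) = ((0 4 9 10 3 2 5 7 11 8 1))^(-1) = (0 1 8 11 7 5 2 3 10 9 4)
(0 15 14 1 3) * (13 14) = (0 15 13 14 1 3) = [15, 3, 2, 0, 4, 5, 6, 7, 8, 9, 10, 11, 12, 14, 1, 13]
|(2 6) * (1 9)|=2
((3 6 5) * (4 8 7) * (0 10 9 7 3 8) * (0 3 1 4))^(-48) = ((0 10 9 7)(1 4 3 6 5 8))^(-48) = (10)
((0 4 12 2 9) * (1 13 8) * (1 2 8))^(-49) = ((0 4 12 8 2 9)(1 13))^(-49) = (0 9 2 8 12 4)(1 13)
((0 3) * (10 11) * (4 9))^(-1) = (0 3)(4 9)(10 11)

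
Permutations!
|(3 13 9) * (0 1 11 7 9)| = 7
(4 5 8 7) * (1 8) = (1 8 7 4 5) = [0, 8, 2, 3, 5, 1, 6, 4, 7]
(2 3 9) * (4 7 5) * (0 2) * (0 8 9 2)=(2 3)(4 7 5)(8 9)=[0, 1, 3, 2, 7, 4, 6, 5, 9, 8]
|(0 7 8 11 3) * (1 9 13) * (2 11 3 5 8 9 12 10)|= 12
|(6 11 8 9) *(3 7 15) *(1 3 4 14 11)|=10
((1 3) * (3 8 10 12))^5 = ((1 8 10 12 3))^5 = (12)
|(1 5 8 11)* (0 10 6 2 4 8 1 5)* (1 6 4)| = 9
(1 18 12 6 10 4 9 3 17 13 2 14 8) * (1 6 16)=(1 18 12 16)(2 14 8 6 10 4 9 3 17 13)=[0, 18, 14, 17, 9, 5, 10, 7, 6, 3, 4, 11, 16, 2, 8, 15, 1, 13, 12]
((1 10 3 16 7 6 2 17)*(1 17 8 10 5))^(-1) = (17)(1 5)(2 6 7 16 3 10 8)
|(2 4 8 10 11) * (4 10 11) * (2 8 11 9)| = |(2 10 4 11 8 9)| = 6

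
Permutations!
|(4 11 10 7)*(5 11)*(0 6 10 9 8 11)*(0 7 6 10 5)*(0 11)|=|(0 10 6 5 7 4 11 9 8)|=9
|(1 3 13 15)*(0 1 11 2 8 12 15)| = 20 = |(0 1 3 13)(2 8 12 15 11)|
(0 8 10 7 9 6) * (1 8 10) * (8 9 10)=(0 8 1 9 6)(7 10)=[8, 9, 2, 3, 4, 5, 0, 10, 1, 6, 7]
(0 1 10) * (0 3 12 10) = (0 1)(3 12 10) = [1, 0, 2, 12, 4, 5, 6, 7, 8, 9, 3, 11, 10]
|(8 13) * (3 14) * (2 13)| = |(2 13 8)(3 14)| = 6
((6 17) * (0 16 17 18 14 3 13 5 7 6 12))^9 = (0 16 17 12)(3 5 6 14 13 7 18)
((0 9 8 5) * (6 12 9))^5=(0 5 8 9 12 6)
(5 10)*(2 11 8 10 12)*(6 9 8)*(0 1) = (0 1)(2 11 6 9 8 10 5 12) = [1, 0, 11, 3, 4, 12, 9, 7, 10, 8, 5, 6, 2]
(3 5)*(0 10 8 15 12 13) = (0 10 8 15 12 13)(3 5) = [10, 1, 2, 5, 4, 3, 6, 7, 15, 9, 8, 11, 13, 0, 14, 12]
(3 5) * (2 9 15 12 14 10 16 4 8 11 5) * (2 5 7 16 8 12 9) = (3 5)(4 12 14 10 8 11 7 16)(9 15) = [0, 1, 2, 5, 12, 3, 6, 16, 11, 15, 8, 7, 14, 13, 10, 9, 4]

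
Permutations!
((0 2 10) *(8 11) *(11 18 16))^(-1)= ((0 2 10)(8 18 16 11))^(-1)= (0 10 2)(8 11 16 18)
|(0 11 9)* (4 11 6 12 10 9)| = 10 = |(0 6 12 10 9)(4 11)|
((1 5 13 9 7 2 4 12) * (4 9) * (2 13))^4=(1 7)(2 4)(5 13)(9 12)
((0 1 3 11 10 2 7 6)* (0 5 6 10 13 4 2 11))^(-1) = ((0 1 3)(2 7 10 11 13 4)(5 6))^(-1) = (0 3 1)(2 4 13 11 10 7)(5 6)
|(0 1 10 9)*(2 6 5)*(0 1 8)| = |(0 8)(1 10 9)(2 6 5)| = 6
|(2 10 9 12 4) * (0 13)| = 10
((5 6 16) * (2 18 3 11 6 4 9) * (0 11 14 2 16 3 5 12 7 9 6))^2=(2 5 6 14 18 4 3)(7 16)(9 12)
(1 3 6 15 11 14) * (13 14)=[0, 3, 2, 6, 4, 5, 15, 7, 8, 9, 10, 13, 12, 14, 1, 11]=(1 3 6 15 11 13 14)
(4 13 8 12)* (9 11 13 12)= (4 12)(8 9 11 13)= [0, 1, 2, 3, 12, 5, 6, 7, 9, 11, 10, 13, 4, 8]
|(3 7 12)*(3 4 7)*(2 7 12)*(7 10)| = 6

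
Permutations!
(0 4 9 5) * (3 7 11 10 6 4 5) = (0 5)(3 7 11 10 6 4 9) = [5, 1, 2, 7, 9, 0, 4, 11, 8, 3, 6, 10]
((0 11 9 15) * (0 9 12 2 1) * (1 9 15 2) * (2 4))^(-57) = ((15)(0 11 12 1)(2 9 4))^(-57) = (15)(0 1 12 11)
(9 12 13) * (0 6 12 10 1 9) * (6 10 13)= [10, 9, 2, 3, 4, 5, 12, 7, 8, 13, 1, 11, 6, 0]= (0 10 1 9 13)(6 12)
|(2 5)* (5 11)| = |(2 11 5)| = 3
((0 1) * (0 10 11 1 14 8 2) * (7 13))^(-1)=((0 14 8 2)(1 10 11)(7 13))^(-1)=(0 2 8 14)(1 11 10)(7 13)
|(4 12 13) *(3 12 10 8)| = |(3 12 13 4 10 8)| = 6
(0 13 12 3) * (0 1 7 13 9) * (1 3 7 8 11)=(0 9)(1 8 11)(7 13 12)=[9, 8, 2, 3, 4, 5, 6, 13, 11, 0, 10, 1, 7, 12]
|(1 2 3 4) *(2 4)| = 2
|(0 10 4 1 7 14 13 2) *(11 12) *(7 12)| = |(0 10 4 1 12 11 7 14 13 2)| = 10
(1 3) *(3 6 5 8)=[0, 6, 2, 1, 4, 8, 5, 7, 3]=(1 6 5 8 3)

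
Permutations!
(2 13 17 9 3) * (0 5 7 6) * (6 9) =[5, 1, 13, 2, 4, 7, 0, 9, 8, 3, 10, 11, 12, 17, 14, 15, 16, 6] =(0 5 7 9 3 2 13 17 6)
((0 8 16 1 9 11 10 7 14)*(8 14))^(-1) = ((0 14)(1 9 11 10 7 8 16))^(-1) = (0 14)(1 16 8 7 10 11 9)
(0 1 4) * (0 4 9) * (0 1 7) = (0 7)(1 9) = [7, 9, 2, 3, 4, 5, 6, 0, 8, 1]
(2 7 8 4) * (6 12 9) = (2 7 8 4)(6 12 9) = [0, 1, 7, 3, 2, 5, 12, 8, 4, 6, 10, 11, 9]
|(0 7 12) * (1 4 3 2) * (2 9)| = |(0 7 12)(1 4 3 9 2)| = 15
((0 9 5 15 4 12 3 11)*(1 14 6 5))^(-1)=((0 9 1 14 6 5 15 4 12 3 11))^(-1)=(0 11 3 12 4 15 5 6 14 1 9)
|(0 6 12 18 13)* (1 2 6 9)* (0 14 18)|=6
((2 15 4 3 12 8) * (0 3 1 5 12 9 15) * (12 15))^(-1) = (0 2 8 12 9 3)(1 4 15 5)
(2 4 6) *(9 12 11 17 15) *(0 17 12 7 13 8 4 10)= (0 17 15 9 7 13 8 4 6 2 10)(11 12)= [17, 1, 10, 3, 6, 5, 2, 13, 4, 7, 0, 12, 11, 8, 14, 9, 16, 15]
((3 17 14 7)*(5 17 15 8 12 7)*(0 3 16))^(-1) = (0 16 7 12 8 15 3)(5 14 17) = ((0 3 15 8 12 7 16)(5 17 14))^(-1)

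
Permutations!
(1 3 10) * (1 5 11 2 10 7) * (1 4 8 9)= [0, 3, 10, 7, 8, 11, 6, 4, 9, 1, 5, 2]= (1 3 7 4 8 9)(2 10 5 11)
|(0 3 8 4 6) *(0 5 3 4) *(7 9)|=6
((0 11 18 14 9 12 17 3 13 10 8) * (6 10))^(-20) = ((0 11 18 14 9 12 17 3 13 6 10 8))^(-20) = (0 9 13)(3 8 14)(6 11 12)(10 18 17)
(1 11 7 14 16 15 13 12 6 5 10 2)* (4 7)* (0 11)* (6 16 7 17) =(0 11 4 17 6 5 10 2 1)(7 14)(12 16 15 13) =[11, 0, 1, 3, 17, 10, 5, 14, 8, 9, 2, 4, 16, 12, 7, 13, 15, 6]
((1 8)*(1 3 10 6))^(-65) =(10)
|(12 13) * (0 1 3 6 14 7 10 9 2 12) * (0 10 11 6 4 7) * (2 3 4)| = 42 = |(0 1 4 7 11 6 14)(2 12 13 10 9 3)|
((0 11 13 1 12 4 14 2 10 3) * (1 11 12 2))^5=(0 2 4 3 1 12 10 14)(11 13)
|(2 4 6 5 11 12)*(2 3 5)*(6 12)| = 7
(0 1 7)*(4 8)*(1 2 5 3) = (0 2 5 3 1 7)(4 8) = [2, 7, 5, 1, 8, 3, 6, 0, 4]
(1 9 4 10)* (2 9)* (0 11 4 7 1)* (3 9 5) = (0 11 4 10)(1 2 5 3 9 7) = [11, 2, 5, 9, 10, 3, 6, 1, 8, 7, 0, 4]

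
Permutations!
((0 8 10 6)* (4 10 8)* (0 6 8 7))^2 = (0 10 7 4 8)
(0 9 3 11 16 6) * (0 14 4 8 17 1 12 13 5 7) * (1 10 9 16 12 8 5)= (0 16 6 14 4 5 7)(1 8 17 10 9 3 11 12 13)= [16, 8, 2, 11, 5, 7, 14, 0, 17, 3, 9, 12, 13, 1, 4, 15, 6, 10]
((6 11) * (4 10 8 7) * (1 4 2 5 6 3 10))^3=(1 4)(2 11 8 5 3 7 6 10)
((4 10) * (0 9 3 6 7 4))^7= ((0 9 3 6 7 4 10))^7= (10)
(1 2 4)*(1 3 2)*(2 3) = (2 4) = [0, 1, 4, 3, 2]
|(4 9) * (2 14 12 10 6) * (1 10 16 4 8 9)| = |(1 10 6 2 14 12 16 4)(8 9)| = 8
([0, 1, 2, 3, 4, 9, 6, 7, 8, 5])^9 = (5 9)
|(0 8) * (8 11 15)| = 4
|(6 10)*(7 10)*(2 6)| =4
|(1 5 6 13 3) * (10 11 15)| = |(1 5 6 13 3)(10 11 15)| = 15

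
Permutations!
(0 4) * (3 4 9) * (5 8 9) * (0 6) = (0 5 8 9 3 4 6) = [5, 1, 2, 4, 6, 8, 0, 7, 9, 3]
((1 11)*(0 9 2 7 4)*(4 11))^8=(0 9 2 7 11 1 4)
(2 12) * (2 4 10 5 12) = [0, 1, 2, 3, 10, 12, 6, 7, 8, 9, 5, 11, 4] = (4 10 5 12)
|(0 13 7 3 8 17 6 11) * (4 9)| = 8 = |(0 13 7 3 8 17 6 11)(4 9)|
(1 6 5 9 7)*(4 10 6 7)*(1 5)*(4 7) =(1 4 10 6)(5 9 7) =[0, 4, 2, 3, 10, 9, 1, 5, 8, 7, 6]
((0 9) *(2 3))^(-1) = (0 9)(2 3)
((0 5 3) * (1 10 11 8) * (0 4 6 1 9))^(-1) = ((0 5 3 4 6 1 10 11 8 9))^(-1) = (0 9 8 11 10 1 6 4 3 5)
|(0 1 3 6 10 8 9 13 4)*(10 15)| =10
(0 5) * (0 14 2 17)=(0 5 14 2 17)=[5, 1, 17, 3, 4, 14, 6, 7, 8, 9, 10, 11, 12, 13, 2, 15, 16, 0]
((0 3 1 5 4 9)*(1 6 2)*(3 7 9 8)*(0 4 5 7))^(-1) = ((1 7 9 4 8 3 6 2))^(-1) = (1 2 6 3 8 4 9 7)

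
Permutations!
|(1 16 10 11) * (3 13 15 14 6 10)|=|(1 16 3 13 15 14 6 10 11)|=9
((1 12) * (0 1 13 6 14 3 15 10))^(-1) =(0 10 15 3 14 6 13 12 1)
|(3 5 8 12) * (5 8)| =3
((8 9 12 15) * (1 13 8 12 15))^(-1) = ((1 13 8 9 15 12))^(-1) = (1 12 15 9 8 13)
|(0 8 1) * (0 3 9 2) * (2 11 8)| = 10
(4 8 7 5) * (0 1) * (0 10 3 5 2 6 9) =(0 1 10 3 5 4 8 7 2 6 9) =[1, 10, 6, 5, 8, 4, 9, 2, 7, 0, 3]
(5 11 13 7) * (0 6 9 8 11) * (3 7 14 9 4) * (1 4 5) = (0 6 5)(1 4 3 7)(8 11 13 14 9) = [6, 4, 2, 7, 3, 0, 5, 1, 11, 8, 10, 13, 12, 14, 9]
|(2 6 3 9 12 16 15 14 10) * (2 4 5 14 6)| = 12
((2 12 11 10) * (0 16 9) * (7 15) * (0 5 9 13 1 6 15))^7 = (16)(2 10 11 12)(5 9)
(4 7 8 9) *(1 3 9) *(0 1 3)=(0 1)(3 9 4 7 8)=[1, 0, 2, 9, 7, 5, 6, 8, 3, 4]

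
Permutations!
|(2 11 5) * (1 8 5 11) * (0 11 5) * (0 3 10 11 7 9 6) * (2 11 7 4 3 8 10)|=18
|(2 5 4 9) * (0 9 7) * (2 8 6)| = 8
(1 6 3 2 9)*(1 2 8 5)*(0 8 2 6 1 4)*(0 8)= (2 9 6 3)(4 8 5)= [0, 1, 9, 2, 8, 4, 3, 7, 5, 6]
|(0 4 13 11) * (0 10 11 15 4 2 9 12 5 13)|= 8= |(0 2 9 12 5 13 15 4)(10 11)|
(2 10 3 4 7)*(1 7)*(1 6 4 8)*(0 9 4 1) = (0 9 4 6 1 7 2 10 3 8) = [9, 7, 10, 8, 6, 5, 1, 2, 0, 4, 3]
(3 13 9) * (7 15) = (3 13 9)(7 15) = [0, 1, 2, 13, 4, 5, 6, 15, 8, 3, 10, 11, 12, 9, 14, 7]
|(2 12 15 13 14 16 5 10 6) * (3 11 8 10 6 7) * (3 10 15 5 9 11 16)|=|(2 12 5 6)(3 16 9 11 8 15 13 14)(7 10)|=8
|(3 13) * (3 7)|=|(3 13 7)|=3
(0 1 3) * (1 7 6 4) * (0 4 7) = (1 3 4)(6 7) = [0, 3, 2, 4, 1, 5, 7, 6]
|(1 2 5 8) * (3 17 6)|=12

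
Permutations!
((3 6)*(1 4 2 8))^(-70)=(1 2)(4 8)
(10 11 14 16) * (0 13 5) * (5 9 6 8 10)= (0 13 9 6 8 10 11 14 16 5)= [13, 1, 2, 3, 4, 0, 8, 7, 10, 6, 11, 14, 12, 9, 16, 15, 5]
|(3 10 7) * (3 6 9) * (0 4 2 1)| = 20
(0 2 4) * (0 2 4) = (0 4 2) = [4, 1, 0, 3, 2]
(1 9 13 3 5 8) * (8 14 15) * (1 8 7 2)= (1 9 13 3 5 14 15 7 2)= [0, 9, 1, 5, 4, 14, 6, 2, 8, 13, 10, 11, 12, 3, 15, 7]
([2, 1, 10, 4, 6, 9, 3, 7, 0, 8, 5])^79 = [2, 1, 10, 4, 6, 9, 3, 7, 0, 8, 5]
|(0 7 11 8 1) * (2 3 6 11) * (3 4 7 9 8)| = 12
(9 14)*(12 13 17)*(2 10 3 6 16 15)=(2 10 3 6 16 15)(9 14)(12 13 17)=[0, 1, 10, 6, 4, 5, 16, 7, 8, 14, 3, 11, 13, 17, 9, 2, 15, 12]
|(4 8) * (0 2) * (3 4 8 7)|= |(8)(0 2)(3 4 7)|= 6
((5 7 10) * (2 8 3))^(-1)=((2 8 3)(5 7 10))^(-1)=(2 3 8)(5 10 7)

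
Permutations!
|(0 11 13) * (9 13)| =4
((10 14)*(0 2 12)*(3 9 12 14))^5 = (0 9 10 2 12 3 14)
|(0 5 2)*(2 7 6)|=|(0 5 7 6 2)|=5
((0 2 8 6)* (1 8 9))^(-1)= (0 6 8 1 9 2)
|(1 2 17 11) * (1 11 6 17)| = 2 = |(1 2)(6 17)|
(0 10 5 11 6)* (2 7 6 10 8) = (0 8 2 7 6)(5 11 10) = [8, 1, 7, 3, 4, 11, 0, 6, 2, 9, 5, 10]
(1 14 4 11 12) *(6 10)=(1 14 4 11 12)(6 10)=[0, 14, 2, 3, 11, 5, 10, 7, 8, 9, 6, 12, 1, 13, 4]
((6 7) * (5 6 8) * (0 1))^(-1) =(0 1)(5 8 7 6)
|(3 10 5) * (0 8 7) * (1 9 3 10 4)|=12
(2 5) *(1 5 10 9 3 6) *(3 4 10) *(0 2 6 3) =(0 2)(1 5 6)(4 10 9) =[2, 5, 0, 3, 10, 6, 1, 7, 8, 4, 9]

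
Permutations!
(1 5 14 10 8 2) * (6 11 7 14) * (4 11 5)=(1 4 11 7 14 10 8 2)(5 6)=[0, 4, 1, 3, 11, 6, 5, 14, 2, 9, 8, 7, 12, 13, 10]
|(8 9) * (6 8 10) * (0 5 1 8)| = 7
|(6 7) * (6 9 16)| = |(6 7 9 16)| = 4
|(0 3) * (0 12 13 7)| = |(0 3 12 13 7)| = 5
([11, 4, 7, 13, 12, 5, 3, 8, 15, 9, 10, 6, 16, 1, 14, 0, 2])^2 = (0 6 13 4 16 7 15 11 3 1 12 2 8)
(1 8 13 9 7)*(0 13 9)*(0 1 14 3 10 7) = (0 13 1 8 9)(3 10 7 14) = [13, 8, 2, 10, 4, 5, 6, 14, 9, 0, 7, 11, 12, 1, 3]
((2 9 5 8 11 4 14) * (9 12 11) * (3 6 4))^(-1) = (2 14 4 6 3 11 12)(5 9 8)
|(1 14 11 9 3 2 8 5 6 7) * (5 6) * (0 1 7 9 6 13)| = |(0 1 14 11 6 9 3 2 8 13)| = 10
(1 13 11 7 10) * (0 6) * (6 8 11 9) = [8, 13, 2, 3, 4, 5, 0, 10, 11, 6, 1, 7, 12, 9] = (0 8 11 7 10 1 13 9 6)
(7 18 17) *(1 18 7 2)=(1 18 17 2)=[0, 18, 1, 3, 4, 5, 6, 7, 8, 9, 10, 11, 12, 13, 14, 15, 16, 2, 17]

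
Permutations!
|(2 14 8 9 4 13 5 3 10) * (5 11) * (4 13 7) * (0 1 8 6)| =12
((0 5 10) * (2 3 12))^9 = (12)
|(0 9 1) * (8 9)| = 4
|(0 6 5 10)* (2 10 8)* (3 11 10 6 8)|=|(0 8 2 6 5 3 11 10)|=8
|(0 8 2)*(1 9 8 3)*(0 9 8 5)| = 7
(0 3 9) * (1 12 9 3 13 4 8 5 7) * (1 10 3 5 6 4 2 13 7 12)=(0 7 10 3 5 12 9)(2 13)(4 8 6)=[7, 1, 13, 5, 8, 12, 4, 10, 6, 0, 3, 11, 9, 2]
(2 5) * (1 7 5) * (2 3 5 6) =(1 7 6 2)(3 5) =[0, 7, 1, 5, 4, 3, 2, 6]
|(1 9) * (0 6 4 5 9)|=6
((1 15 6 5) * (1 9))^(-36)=((1 15 6 5 9))^(-36)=(1 9 5 6 15)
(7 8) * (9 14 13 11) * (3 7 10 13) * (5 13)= [0, 1, 2, 7, 4, 13, 6, 8, 10, 14, 5, 9, 12, 11, 3]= (3 7 8 10 5 13 11 9 14)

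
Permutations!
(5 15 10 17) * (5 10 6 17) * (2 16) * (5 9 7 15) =[0, 1, 16, 3, 4, 5, 17, 15, 8, 7, 9, 11, 12, 13, 14, 6, 2, 10] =(2 16)(6 17 10 9 7 15)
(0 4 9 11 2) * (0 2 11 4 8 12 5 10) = (0 8 12 5 10)(4 9) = [8, 1, 2, 3, 9, 10, 6, 7, 12, 4, 0, 11, 5]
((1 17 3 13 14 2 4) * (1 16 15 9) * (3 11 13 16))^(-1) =((1 17 11 13 14 2 4 3 16 15 9))^(-1) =(1 9 15 16 3 4 2 14 13 11 17)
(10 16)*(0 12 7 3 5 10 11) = (0 12 7 3 5 10 16 11) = [12, 1, 2, 5, 4, 10, 6, 3, 8, 9, 16, 0, 7, 13, 14, 15, 11]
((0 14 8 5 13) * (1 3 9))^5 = (14)(1 9 3)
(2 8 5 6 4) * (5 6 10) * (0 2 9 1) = [2, 0, 8, 3, 9, 10, 4, 7, 6, 1, 5] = (0 2 8 6 4 9 1)(5 10)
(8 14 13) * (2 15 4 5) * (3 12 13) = [0, 1, 15, 12, 5, 2, 6, 7, 14, 9, 10, 11, 13, 8, 3, 4] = (2 15 4 5)(3 12 13 8 14)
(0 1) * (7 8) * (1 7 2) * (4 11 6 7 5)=(0 5 4 11 6 7 8 2 1)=[5, 0, 1, 3, 11, 4, 7, 8, 2, 9, 10, 6]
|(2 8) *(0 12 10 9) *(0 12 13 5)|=6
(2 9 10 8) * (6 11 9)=[0, 1, 6, 3, 4, 5, 11, 7, 2, 10, 8, 9]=(2 6 11 9 10 8)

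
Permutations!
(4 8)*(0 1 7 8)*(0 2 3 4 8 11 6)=(0 1 7 11 6)(2 3 4)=[1, 7, 3, 4, 2, 5, 0, 11, 8, 9, 10, 6]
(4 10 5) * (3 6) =(3 6)(4 10 5) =[0, 1, 2, 6, 10, 4, 3, 7, 8, 9, 5]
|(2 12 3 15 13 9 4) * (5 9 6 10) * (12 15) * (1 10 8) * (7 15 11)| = 12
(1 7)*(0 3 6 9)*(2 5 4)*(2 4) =(0 3 6 9)(1 7)(2 5) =[3, 7, 5, 6, 4, 2, 9, 1, 8, 0]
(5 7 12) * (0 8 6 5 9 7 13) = [8, 1, 2, 3, 4, 13, 5, 12, 6, 7, 10, 11, 9, 0] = (0 8 6 5 13)(7 12 9)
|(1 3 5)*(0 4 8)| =3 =|(0 4 8)(1 3 5)|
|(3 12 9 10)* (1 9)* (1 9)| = 4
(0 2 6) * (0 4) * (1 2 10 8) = (0 10 8 1 2 6 4) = [10, 2, 6, 3, 0, 5, 4, 7, 1, 9, 8]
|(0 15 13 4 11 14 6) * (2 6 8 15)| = 6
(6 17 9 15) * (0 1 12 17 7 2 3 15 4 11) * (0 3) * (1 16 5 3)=(0 16 5 3 15 6 7 2)(1 12 17 9 4 11)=[16, 12, 0, 15, 11, 3, 7, 2, 8, 4, 10, 1, 17, 13, 14, 6, 5, 9]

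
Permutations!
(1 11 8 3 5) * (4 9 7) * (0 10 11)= (0 10 11 8 3 5 1)(4 9 7)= [10, 0, 2, 5, 9, 1, 6, 4, 3, 7, 11, 8]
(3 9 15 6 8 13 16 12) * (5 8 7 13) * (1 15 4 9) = [0, 15, 2, 1, 9, 8, 7, 13, 5, 4, 10, 11, 3, 16, 14, 6, 12] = (1 15 6 7 13 16 12 3)(4 9)(5 8)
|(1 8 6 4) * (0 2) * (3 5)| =4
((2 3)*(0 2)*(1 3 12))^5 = (12)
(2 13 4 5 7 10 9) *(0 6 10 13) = (0 6 10 9 2)(4 5 7 13) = [6, 1, 0, 3, 5, 7, 10, 13, 8, 2, 9, 11, 12, 4]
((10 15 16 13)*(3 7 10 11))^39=(3 16 7 13 10 11 15)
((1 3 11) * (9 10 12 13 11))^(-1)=(1 11 13 12 10 9 3)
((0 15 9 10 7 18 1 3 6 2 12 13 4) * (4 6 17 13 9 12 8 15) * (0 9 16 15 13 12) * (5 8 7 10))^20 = ((0 4 9 5 8 13 6 2 7 18 1 3 17 12 16 15))^20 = (0 8 7 17)(1 16 9 6)(2 3 15 5)(4 13 18 12)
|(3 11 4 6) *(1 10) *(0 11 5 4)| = 4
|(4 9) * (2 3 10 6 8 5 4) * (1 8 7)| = |(1 8 5 4 9 2 3 10 6 7)| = 10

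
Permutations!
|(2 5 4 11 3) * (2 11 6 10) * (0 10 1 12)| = 8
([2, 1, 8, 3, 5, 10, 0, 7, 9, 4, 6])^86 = (0 10 4 8)(2 6 5 9)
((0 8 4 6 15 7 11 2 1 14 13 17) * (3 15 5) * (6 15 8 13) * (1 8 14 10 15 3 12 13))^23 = (0 8 13 11 5 15 14 1 4 17 2 12 7 6 10 3)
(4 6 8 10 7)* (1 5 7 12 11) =(1 5 7 4 6 8 10 12 11) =[0, 5, 2, 3, 6, 7, 8, 4, 10, 9, 12, 1, 11]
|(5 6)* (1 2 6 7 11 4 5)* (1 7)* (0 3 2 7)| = |(0 3 2 6)(1 7 11 4 5)| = 20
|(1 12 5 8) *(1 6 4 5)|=|(1 12)(4 5 8 6)|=4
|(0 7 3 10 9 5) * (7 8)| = 7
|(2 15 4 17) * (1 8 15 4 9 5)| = |(1 8 15 9 5)(2 4 17)| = 15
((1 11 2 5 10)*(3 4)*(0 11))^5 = ((0 11 2 5 10 1)(3 4))^5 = (0 1 10 5 2 11)(3 4)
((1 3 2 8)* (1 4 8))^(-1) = ((1 3 2)(4 8))^(-1) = (1 2 3)(4 8)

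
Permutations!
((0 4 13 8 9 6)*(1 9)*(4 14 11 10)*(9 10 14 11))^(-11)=(0 6 9 14 11)(1 8 13 4 10)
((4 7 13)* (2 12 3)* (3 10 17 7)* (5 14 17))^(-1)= (2 3 4 13 7 17 14 5 10 12)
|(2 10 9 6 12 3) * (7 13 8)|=|(2 10 9 6 12 3)(7 13 8)|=6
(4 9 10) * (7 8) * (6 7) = (4 9 10)(6 7 8) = [0, 1, 2, 3, 9, 5, 7, 8, 6, 10, 4]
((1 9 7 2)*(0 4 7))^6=((0 4 7 2 1 9))^6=(9)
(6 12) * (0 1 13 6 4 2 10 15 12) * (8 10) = (0 1 13 6)(2 8 10 15 12 4) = [1, 13, 8, 3, 2, 5, 0, 7, 10, 9, 15, 11, 4, 6, 14, 12]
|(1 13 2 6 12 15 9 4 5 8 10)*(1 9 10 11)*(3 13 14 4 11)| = 14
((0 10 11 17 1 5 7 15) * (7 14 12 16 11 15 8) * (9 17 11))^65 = (0 15 10)(1 14 16 17 5 12 9)(7 8)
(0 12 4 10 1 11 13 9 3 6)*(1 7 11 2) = (0 12 4 10 7 11 13 9 3 6)(1 2) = [12, 2, 1, 6, 10, 5, 0, 11, 8, 3, 7, 13, 4, 9]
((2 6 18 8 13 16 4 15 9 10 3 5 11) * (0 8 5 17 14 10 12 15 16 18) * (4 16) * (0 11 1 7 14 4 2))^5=(0 1 17)(2 13 14)(3 11 5)(4 8 7)(6 18 10)(9 15 12)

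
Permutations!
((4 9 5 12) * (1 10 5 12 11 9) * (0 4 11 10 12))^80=((0 4 1 12 11 9)(5 10))^80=(0 1 11)(4 12 9)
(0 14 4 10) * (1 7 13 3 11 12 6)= (0 14 4 10)(1 7 13 3 11 12 6)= [14, 7, 2, 11, 10, 5, 1, 13, 8, 9, 0, 12, 6, 3, 4]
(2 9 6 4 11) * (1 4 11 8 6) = (1 4 8 6 11 2 9) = [0, 4, 9, 3, 8, 5, 11, 7, 6, 1, 10, 2]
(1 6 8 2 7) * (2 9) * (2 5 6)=(1 2 7)(5 6 8 9)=[0, 2, 7, 3, 4, 6, 8, 1, 9, 5]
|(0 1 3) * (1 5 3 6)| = |(0 5 3)(1 6)| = 6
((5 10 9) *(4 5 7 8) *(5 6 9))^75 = ((4 6 9 7 8)(5 10))^75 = (5 10)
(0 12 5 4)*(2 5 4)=(0 12 4)(2 5)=[12, 1, 5, 3, 0, 2, 6, 7, 8, 9, 10, 11, 4]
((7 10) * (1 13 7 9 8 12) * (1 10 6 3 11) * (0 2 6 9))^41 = (0 1 12 3 9 2 13 10 11 8 6 7)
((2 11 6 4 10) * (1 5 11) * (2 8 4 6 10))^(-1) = ((1 5 11 10 8 4 2))^(-1) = (1 2 4 8 10 11 5)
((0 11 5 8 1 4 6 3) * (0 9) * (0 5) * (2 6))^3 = (0 11)(1 6 5 4 3 8 2 9)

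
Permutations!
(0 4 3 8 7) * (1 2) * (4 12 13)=(0 12 13 4 3 8 7)(1 2)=[12, 2, 1, 8, 3, 5, 6, 0, 7, 9, 10, 11, 13, 4]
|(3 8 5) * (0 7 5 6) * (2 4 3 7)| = 6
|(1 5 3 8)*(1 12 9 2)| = 7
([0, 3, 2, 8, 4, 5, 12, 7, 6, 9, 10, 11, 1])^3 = [0, 6, 2, 12, 4, 5, 3, 7, 1, 9, 10, 11, 8]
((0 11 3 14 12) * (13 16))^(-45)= ((0 11 3 14 12)(13 16))^(-45)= (13 16)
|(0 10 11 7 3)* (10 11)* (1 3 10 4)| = 7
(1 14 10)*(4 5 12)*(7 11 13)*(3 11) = (1 14 10)(3 11 13 7)(4 5 12) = [0, 14, 2, 11, 5, 12, 6, 3, 8, 9, 1, 13, 4, 7, 10]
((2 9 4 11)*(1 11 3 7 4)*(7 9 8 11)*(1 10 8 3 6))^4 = ((1 7 4 6)(2 3 9 10 8 11))^4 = (2 8 9)(3 11 10)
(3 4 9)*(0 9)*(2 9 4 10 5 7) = [4, 1, 9, 10, 0, 7, 6, 2, 8, 3, 5] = (0 4)(2 9 3 10 5 7)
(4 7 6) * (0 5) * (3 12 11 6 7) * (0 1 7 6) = [5, 7, 2, 12, 3, 1, 4, 6, 8, 9, 10, 0, 11] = (0 5 1 7 6 4 3 12 11)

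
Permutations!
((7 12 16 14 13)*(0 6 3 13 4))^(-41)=(0 7 4 13 14 3 16 6 12)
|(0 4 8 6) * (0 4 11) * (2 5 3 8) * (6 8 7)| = |(0 11)(2 5 3 7 6 4)| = 6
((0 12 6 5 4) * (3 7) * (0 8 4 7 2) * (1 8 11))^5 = (0 3 5 12 2 7 6)(1 8 4 11)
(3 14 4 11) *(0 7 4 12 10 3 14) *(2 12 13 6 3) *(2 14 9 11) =(0 7 4 2 12 10 14 13 6 3)(9 11) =[7, 1, 12, 0, 2, 5, 3, 4, 8, 11, 14, 9, 10, 6, 13]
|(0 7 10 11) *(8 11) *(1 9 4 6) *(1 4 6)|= 20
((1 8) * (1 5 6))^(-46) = ((1 8 5 6))^(-46) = (1 5)(6 8)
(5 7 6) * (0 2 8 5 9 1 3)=(0 2 8 5 7 6 9 1 3)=[2, 3, 8, 0, 4, 7, 9, 6, 5, 1]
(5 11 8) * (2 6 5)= (2 6 5 11 8)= [0, 1, 6, 3, 4, 11, 5, 7, 2, 9, 10, 8]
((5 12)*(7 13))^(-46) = (13)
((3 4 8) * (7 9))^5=((3 4 8)(7 9))^5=(3 8 4)(7 9)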